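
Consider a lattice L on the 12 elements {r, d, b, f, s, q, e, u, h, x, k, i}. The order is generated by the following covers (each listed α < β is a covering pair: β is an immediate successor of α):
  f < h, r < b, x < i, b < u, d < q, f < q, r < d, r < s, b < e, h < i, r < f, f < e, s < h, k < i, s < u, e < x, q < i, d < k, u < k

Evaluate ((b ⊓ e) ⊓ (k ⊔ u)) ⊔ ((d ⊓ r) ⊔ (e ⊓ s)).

b ∧ e = b
k ∨ u = k
b ∧ k = b
d ∧ r = r
e ∧ s = r
r ∨ r = r
b ∨ r = b

b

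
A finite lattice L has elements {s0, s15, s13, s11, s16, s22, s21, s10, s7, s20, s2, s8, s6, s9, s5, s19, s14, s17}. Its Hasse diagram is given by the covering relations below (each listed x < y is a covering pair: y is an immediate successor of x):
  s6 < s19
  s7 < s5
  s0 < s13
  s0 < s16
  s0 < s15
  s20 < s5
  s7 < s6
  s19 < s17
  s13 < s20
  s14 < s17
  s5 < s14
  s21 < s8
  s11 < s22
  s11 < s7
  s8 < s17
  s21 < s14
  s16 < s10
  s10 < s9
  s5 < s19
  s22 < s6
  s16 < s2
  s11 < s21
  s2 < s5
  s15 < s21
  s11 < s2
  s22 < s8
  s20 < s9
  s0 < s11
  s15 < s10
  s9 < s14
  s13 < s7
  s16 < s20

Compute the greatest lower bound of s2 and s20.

s16

Common lower bounds of {s2, s20}: s0, s16.
The greatest among these is s16.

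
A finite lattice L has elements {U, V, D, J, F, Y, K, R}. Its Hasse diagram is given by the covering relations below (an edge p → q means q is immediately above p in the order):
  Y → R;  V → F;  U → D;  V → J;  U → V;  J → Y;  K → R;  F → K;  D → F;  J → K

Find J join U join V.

Common upper bounds of {J, U, V}: J, K, R, Y.
The least among these is J.

J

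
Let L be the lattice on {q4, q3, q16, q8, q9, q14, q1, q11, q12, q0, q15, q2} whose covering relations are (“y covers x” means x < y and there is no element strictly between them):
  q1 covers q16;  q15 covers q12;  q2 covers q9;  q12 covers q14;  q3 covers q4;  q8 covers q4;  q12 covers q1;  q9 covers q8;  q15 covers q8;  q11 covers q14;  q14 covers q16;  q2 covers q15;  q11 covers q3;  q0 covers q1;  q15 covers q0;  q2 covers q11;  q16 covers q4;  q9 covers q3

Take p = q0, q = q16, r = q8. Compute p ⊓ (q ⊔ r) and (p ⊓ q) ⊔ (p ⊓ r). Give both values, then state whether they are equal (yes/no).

q ⊔ r = q15, so p ⊓ (q ⊔ r) = q0 ⊓ q15 = q0.
p ⊓ q = q16 and p ⊓ r = q4, so (p ⊓ q) ⊔ (p ⊓ r) = q16 ⊔ q4 = q16.
Equal: no.

q0; q16; no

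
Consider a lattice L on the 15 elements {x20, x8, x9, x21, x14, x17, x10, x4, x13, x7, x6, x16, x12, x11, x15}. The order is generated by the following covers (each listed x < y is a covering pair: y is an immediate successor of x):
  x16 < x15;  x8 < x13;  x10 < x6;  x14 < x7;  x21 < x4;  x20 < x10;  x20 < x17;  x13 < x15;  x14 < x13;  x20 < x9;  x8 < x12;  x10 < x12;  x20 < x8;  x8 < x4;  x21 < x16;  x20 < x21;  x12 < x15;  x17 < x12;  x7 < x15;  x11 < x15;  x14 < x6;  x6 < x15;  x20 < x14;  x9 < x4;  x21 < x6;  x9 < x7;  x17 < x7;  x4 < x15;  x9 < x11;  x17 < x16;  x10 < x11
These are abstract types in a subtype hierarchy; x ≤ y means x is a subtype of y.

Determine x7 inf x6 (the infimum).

Common lower bounds of {x7, x6}: x14, x20.
The greatest among these is x14.

x14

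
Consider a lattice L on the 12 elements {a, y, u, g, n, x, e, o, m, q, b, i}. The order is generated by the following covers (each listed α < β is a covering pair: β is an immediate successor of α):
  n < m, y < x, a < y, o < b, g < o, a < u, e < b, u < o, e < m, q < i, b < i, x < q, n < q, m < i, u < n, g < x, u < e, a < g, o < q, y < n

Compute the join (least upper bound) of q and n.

Common upper bounds of {q, n}: i, q.
The least among these is q.

q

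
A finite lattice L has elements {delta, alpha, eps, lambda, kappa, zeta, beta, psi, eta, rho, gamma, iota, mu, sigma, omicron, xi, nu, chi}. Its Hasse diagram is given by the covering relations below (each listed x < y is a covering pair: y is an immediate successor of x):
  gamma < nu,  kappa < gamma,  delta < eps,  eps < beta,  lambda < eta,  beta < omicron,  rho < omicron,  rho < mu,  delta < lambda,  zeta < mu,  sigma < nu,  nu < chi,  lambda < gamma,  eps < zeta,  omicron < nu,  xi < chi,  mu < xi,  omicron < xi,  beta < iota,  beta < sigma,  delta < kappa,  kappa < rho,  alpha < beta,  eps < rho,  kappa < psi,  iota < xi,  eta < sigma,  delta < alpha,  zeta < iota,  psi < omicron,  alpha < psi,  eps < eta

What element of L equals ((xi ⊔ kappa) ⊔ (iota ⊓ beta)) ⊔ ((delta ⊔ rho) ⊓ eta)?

xi

xi ∨ kappa = xi
iota ∧ beta = beta
xi ∨ beta = xi
delta ∨ rho = rho
rho ∧ eta = eps
xi ∨ eps = xi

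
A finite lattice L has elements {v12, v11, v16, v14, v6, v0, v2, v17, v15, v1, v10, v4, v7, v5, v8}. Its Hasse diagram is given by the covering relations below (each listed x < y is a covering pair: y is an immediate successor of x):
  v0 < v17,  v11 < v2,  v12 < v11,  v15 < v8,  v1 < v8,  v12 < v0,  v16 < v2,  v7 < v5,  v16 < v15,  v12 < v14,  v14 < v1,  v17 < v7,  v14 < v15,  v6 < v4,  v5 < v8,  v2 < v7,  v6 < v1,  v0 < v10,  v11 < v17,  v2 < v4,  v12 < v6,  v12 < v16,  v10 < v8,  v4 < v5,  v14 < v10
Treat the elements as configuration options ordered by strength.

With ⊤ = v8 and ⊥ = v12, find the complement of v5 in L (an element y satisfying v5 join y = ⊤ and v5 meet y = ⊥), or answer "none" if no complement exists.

Need y with v5 ∨ y = v8 and v5 ∧ y = v12.
Checking each element gives: v14.

v14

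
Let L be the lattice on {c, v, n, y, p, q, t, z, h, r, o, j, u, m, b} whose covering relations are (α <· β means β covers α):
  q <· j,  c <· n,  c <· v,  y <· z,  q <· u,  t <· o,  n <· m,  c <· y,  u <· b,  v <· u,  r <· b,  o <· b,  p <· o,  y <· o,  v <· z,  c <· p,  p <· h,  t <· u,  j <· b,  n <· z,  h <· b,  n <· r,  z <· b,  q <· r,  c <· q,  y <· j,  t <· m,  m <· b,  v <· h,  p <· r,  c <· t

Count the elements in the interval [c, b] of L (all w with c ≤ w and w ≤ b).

The interval [c, b] = {b, c, h, j, m, n, o, p, q, r, t, u, v, y, z}, which has 15 elements.

15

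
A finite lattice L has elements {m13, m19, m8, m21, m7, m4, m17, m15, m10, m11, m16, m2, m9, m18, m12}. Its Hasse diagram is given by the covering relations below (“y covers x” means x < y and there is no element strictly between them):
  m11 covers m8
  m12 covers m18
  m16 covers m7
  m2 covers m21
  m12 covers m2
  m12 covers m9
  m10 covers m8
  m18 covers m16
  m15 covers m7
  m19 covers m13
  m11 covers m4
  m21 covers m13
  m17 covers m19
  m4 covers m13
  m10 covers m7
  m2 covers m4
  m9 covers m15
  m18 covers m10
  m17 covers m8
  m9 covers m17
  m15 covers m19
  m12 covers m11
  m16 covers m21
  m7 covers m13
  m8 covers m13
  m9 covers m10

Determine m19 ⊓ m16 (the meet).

m13

Common lower bounds of {m19, m16}: m13.
The greatest among these is m13.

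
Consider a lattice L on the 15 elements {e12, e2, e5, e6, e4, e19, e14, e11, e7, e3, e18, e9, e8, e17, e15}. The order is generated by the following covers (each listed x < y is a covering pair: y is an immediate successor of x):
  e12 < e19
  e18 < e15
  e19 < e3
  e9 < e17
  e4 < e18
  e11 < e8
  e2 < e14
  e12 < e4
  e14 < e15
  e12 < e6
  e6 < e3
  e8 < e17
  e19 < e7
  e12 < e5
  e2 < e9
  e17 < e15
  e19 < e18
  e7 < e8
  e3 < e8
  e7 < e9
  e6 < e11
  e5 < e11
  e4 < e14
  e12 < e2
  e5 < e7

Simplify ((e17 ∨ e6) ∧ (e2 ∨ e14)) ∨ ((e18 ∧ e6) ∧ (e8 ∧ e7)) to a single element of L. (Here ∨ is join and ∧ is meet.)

e17 ∨ e6 = e17
e2 ∨ e14 = e14
e17 ∧ e14 = e2
e18 ∧ e6 = e12
e8 ∧ e7 = e7
e12 ∧ e7 = e12
e2 ∨ e12 = e2

e2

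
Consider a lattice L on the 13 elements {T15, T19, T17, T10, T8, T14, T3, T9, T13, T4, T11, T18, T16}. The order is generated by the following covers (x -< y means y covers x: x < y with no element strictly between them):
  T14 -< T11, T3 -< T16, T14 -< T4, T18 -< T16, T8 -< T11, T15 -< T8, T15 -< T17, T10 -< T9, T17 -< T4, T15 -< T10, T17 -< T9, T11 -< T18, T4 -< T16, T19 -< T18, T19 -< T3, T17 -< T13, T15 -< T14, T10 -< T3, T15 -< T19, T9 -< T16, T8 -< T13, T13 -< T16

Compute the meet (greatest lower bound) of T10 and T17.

Common lower bounds of {T10, T17}: T15.
The greatest among these is T15.

T15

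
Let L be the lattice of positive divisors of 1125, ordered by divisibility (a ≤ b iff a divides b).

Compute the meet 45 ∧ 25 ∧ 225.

5

Common lower bounds of {45, 25, 225}: 1, 5.
The greatest among these is 5.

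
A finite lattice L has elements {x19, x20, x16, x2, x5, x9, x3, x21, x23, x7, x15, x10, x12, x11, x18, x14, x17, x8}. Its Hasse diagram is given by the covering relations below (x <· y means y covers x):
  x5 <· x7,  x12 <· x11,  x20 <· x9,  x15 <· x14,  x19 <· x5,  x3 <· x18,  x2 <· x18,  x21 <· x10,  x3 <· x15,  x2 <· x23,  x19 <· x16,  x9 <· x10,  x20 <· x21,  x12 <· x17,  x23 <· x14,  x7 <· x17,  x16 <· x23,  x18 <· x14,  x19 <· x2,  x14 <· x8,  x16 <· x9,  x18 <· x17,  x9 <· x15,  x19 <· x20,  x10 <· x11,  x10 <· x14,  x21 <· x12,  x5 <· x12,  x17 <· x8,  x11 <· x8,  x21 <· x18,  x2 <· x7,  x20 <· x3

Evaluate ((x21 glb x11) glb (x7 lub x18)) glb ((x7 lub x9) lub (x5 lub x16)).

x21 ∧ x11 = x21
x7 ∨ x18 = x17
x21 ∧ x17 = x21
x7 ∨ x9 = x8
x5 ∨ x16 = x11
x8 ∨ x11 = x8
x21 ∧ x8 = x21

x21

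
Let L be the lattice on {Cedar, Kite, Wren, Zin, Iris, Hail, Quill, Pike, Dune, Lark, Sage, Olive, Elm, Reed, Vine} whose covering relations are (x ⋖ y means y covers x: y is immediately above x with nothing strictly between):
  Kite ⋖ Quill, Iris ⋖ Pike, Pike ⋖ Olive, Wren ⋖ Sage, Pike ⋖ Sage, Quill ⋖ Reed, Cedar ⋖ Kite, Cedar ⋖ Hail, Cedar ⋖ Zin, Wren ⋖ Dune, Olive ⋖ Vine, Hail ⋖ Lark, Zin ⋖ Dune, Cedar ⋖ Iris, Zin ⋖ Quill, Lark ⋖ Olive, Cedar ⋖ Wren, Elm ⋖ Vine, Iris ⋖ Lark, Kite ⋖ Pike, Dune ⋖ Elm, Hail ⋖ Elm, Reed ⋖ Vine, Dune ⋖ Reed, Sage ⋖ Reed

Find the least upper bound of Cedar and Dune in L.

Dune

Common upper bounds of {Cedar, Dune}: Dune, Elm, Reed, Vine.
The least among these is Dune.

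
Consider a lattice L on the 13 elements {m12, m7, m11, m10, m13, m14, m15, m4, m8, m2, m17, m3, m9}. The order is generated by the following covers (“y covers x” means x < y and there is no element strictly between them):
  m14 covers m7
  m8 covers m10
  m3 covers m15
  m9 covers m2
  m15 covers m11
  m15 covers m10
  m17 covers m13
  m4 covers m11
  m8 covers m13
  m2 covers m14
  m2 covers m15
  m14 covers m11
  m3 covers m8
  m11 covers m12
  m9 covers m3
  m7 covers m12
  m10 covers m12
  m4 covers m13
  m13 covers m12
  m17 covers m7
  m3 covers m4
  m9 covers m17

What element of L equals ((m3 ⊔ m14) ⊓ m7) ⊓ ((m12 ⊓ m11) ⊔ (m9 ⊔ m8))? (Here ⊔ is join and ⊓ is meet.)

m3 ∨ m14 = m9
m9 ∧ m7 = m7
m12 ∧ m11 = m12
m9 ∨ m8 = m9
m12 ∨ m9 = m9
m7 ∧ m9 = m7

m7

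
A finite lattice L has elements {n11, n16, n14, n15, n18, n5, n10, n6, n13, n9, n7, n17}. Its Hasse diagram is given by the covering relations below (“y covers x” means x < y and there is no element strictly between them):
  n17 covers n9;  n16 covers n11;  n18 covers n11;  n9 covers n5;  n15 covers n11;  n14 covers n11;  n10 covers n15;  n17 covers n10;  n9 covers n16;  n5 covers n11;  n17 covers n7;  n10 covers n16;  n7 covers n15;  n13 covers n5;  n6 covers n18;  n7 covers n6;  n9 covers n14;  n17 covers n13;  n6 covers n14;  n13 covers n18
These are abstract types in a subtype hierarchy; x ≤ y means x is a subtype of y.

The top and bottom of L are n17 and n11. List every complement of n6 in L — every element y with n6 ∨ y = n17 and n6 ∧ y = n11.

n10, n16, n5

Need y with n6 ∨ y = n17 and n6 ∧ y = n11.
Checking each element gives: n10, n16, n5.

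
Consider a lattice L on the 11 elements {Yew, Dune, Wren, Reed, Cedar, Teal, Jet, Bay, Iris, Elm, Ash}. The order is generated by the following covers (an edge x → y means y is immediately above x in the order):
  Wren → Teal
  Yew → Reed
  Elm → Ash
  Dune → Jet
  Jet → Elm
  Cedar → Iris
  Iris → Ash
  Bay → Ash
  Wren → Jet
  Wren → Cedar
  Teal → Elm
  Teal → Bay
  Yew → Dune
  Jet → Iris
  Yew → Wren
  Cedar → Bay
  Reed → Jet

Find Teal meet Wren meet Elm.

Common lower bounds of {Teal, Wren, Elm}: Wren, Yew.
The greatest among these is Wren.

Wren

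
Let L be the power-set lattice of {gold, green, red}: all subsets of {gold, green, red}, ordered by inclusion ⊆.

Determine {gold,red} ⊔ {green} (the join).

{gold,green,red}

Common upper bounds of {{gold,red}, {green}}: {gold,green,red}.
The least among these is {gold,green,red}.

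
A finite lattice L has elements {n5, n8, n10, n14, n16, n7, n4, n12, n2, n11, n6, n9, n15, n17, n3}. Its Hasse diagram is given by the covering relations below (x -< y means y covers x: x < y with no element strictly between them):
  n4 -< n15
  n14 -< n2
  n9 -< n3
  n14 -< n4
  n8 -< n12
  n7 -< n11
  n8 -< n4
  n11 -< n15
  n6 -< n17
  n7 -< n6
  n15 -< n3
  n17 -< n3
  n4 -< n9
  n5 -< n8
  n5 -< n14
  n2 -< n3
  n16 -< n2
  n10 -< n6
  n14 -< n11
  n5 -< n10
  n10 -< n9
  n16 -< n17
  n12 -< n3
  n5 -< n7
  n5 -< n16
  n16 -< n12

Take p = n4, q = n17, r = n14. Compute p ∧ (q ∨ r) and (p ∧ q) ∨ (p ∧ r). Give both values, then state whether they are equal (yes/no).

q ∨ r = n3, so p ∧ (q ∨ r) = n4 ∧ n3 = n4.
p ∧ q = n5 and p ∧ r = n14, so (p ∧ q) ∨ (p ∧ r) = n5 ∨ n14 = n14.
Equal: no.

n4; n14; no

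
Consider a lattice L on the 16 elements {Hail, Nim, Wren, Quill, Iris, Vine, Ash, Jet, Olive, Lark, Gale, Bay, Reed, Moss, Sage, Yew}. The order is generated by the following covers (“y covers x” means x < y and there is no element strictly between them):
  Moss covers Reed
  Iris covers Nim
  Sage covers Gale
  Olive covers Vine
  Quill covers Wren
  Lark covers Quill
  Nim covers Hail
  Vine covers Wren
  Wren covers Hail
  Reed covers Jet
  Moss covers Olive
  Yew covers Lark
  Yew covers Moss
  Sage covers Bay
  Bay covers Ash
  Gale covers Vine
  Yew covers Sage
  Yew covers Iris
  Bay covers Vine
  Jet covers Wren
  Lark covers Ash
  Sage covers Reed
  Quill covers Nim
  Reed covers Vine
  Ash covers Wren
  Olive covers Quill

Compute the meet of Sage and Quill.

Common lower bounds of {Sage, Quill}: Hail, Wren.
The greatest among these is Wren.

Wren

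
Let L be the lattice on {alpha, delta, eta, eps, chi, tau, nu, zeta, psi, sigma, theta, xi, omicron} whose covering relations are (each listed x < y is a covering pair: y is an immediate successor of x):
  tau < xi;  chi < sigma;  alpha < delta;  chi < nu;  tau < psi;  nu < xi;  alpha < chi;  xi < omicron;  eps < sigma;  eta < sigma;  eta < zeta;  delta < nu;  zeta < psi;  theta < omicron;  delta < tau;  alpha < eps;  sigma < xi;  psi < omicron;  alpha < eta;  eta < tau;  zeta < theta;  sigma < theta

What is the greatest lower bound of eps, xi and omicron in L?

eps

Common lower bounds of {eps, xi, omicron}: alpha, eps.
The greatest among these is eps.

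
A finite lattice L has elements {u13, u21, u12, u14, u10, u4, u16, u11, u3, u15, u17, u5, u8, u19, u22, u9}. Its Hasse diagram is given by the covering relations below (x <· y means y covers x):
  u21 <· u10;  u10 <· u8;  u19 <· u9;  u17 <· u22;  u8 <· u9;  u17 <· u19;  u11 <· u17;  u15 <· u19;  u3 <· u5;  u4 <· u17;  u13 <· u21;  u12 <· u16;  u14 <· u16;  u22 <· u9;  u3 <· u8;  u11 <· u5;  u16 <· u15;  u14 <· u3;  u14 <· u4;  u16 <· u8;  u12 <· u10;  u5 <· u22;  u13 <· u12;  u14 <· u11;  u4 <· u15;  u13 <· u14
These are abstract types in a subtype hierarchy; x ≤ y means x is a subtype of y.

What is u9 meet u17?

Common lower bounds of {u9, u17}: u11, u13, u14, u17, u4.
The greatest among these is u17.

u17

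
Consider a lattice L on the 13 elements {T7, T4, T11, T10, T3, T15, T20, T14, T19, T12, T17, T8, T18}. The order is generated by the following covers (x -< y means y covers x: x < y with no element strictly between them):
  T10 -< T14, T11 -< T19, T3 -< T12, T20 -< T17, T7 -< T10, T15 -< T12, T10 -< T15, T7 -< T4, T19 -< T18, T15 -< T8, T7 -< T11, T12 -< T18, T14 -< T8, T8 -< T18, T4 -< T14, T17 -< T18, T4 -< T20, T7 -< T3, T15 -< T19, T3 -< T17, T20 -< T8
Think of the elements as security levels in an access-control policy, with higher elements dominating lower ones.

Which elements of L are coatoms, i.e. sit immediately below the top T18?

T12, T17, T19, T8

The coatoms are exactly the elements covered by T18: T12, T17, T19, T8.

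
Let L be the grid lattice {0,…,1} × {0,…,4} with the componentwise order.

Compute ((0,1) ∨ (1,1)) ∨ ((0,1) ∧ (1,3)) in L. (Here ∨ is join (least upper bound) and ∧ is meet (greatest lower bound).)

(1,1)

(0,1) ∨ (1,1) = (1,1)
(0,1) ∧ (1,3) = (0,1)
(1,1) ∨ (0,1) = (1,1)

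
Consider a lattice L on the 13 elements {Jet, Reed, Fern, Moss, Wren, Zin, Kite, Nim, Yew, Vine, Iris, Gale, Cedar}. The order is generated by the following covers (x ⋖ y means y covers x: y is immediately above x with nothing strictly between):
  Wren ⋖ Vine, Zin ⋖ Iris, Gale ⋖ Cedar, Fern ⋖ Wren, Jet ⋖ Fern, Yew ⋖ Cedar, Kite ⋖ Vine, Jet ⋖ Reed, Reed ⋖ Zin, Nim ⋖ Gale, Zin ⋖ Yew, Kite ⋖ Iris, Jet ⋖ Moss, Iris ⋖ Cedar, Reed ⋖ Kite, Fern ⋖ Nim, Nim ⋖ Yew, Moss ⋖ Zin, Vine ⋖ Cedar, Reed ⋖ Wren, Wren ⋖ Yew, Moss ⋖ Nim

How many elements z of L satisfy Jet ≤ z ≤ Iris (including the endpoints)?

6

The interval [Jet, Iris] = {Iris, Jet, Kite, Moss, Reed, Zin}, which has 6 elements.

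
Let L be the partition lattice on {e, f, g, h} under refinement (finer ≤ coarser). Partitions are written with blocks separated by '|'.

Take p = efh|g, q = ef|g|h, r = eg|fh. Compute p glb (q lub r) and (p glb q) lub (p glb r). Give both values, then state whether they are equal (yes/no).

q lub r = efgh, so p glb (q lub r) = efh|g glb efgh = efh|g.
p glb q = ef|g|h and p glb r = e|fh|g, so (p glb q) lub (p glb r) = ef|g|h lub e|fh|g = efh|g.
Equal: yes.

efh|g; efh|g; yes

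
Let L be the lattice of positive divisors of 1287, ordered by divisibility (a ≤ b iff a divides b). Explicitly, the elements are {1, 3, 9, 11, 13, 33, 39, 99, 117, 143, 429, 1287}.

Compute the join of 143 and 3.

In the divisibility order, the join is the least common multiple: lcm(143, 3) = 429.

429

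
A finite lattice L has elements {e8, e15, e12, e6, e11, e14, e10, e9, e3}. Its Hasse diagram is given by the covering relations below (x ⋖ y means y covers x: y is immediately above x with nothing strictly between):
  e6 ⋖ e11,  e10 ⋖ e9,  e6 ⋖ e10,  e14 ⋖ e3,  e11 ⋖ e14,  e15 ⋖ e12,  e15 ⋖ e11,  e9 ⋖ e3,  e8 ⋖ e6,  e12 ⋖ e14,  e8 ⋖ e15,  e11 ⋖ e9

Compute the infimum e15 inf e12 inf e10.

e8

Common lower bounds of {e15, e12, e10}: e8.
The greatest among these is e8.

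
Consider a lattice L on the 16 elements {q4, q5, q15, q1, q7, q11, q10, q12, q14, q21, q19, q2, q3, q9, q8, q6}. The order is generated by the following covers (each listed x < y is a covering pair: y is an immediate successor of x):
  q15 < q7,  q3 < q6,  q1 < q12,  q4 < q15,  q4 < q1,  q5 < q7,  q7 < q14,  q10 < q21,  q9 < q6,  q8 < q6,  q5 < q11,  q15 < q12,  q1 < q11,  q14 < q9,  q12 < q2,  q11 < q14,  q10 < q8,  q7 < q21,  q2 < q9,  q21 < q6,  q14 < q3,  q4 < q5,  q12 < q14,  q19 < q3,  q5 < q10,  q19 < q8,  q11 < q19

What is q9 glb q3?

q14

Common lower bounds of {q9, q3}: q1, q11, q12, q14, q15, q4, q5, q7.
The greatest among these is q14.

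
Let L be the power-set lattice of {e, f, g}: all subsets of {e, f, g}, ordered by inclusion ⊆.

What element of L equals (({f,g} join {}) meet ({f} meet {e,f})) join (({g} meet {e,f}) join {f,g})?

{f,g}

{f,g} ∨ {} = {f,g}
{f} ∧ {e,f} = {f}
{f,g} ∧ {f} = {f}
{g} ∧ {e,f} = {}
{} ∨ {f,g} = {f,g}
{f} ∨ {f,g} = {f,g}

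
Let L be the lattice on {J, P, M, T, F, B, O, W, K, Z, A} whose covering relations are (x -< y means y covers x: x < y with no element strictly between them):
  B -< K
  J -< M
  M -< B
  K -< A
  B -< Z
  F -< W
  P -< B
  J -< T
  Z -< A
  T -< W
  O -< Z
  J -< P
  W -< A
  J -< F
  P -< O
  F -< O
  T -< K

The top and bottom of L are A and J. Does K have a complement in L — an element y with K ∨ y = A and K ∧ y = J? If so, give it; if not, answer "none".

F

Need y with K ∨ y = A and K ∧ y = J.
Checking each element gives: F.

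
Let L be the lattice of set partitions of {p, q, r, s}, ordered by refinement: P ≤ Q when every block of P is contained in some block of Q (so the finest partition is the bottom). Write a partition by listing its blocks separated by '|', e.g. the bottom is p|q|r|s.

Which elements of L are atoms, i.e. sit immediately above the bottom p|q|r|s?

The atoms are exactly the elements that cover p|q|r|s: pq|r|s, pr|q|s, ps|q|r, p|qr|s, p|qs|r, p|q|rs.

pq|r|s, pr|q|s, ps|q|r, p|qr|s, p|qs|r, p|q|rs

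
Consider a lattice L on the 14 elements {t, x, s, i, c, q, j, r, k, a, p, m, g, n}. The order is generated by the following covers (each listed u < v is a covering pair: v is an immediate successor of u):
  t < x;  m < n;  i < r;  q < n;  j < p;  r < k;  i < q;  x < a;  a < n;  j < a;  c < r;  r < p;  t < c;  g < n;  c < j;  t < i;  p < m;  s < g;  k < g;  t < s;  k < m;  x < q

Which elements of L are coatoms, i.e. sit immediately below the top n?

a, g, m, q

The coatoms are exactly the elements covered by n: a, g, m, q.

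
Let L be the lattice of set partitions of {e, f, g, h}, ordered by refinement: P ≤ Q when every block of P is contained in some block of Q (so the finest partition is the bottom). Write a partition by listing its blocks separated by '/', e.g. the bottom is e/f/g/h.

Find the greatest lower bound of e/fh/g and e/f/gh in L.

e/f/g/h

Common lower bounds of {e/fh/g, e/f/gh}: e/f/g/h.
The greatest among these is e/f/g/h.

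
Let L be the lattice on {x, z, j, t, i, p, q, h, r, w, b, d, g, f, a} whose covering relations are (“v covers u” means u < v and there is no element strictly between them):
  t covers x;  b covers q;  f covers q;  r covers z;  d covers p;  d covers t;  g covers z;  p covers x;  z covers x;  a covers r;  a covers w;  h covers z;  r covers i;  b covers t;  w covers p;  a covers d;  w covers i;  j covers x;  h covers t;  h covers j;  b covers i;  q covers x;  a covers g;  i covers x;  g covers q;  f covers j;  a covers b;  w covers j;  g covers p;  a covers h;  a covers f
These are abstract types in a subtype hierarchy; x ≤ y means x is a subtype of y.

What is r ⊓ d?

Common lower bounds of {r, d}: x.
The greatest among these is x.

x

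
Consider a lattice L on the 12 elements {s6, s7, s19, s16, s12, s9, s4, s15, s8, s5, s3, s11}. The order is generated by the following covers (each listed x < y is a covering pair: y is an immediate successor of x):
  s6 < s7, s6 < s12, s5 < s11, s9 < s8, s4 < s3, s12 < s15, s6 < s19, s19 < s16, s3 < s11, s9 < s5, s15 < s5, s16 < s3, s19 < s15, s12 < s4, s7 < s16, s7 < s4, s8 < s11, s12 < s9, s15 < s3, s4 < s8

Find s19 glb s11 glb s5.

Common lower bounds of {s19, s11, s5}: s19, s6.
The greatest among these is s19.

s19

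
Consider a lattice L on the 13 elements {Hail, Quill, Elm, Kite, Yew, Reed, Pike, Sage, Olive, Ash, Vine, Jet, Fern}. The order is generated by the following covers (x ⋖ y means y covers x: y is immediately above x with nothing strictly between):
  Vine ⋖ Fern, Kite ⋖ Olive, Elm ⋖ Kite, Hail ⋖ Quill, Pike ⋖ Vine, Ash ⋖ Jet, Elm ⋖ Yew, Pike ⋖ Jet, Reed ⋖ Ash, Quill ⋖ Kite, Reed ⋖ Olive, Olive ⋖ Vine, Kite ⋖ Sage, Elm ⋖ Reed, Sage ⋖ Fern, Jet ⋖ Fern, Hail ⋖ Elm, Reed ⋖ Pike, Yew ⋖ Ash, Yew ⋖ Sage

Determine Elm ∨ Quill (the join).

Kite

Common upper bounds of {Elm, Quill}: Fern, Kite, Olive, Sage, Vine.
The least among these is Kite.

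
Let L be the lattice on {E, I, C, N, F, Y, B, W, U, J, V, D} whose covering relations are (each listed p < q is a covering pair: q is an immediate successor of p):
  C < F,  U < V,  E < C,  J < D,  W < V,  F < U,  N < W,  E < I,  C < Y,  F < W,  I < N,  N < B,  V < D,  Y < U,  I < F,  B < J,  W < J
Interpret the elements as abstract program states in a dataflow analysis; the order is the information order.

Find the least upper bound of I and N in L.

N

Common upper bounds of {I, N}: B, D, J, N, V, W.
The least among these is N.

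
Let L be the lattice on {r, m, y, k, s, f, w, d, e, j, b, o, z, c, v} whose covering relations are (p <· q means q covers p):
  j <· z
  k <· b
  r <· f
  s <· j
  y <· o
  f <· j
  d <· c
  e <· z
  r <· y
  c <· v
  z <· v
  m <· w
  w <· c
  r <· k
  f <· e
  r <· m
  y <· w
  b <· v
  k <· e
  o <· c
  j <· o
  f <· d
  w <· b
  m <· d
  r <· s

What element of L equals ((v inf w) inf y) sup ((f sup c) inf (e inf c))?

o

v ∧ w = w
w ∧ y = y
f ∨ c = c
e ∧ c = f
c ∧ f = f
y ∨ f = o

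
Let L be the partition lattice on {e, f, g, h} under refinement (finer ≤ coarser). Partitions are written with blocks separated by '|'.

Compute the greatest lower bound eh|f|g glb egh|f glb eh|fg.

The meet (common refinement) of eh|f|g, egh|f, eh|fg intersects blocks pairwise, giving eh|f|g.

eh|f|g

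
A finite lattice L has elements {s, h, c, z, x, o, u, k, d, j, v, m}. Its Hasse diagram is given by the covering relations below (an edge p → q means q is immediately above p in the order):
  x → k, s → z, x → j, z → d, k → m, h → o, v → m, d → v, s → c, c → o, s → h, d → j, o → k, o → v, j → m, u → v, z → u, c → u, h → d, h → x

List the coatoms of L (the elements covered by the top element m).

The coatoms are exactly the elements covered by m: j, k, v.

j, k, v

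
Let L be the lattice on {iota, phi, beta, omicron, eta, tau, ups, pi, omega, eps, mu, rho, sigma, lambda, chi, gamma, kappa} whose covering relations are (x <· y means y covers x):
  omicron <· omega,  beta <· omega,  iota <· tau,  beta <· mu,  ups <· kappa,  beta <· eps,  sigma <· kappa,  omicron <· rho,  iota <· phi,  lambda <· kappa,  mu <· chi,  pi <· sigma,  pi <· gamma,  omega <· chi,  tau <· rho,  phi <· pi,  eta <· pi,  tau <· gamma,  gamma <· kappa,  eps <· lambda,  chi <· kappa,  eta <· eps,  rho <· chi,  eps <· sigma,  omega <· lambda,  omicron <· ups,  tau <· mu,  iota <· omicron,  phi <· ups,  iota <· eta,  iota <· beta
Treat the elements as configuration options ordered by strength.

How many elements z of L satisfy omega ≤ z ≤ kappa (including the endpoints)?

The interval [omega, kappa] = {chi, kappa, lambda, omega}, which has 4 elements.

4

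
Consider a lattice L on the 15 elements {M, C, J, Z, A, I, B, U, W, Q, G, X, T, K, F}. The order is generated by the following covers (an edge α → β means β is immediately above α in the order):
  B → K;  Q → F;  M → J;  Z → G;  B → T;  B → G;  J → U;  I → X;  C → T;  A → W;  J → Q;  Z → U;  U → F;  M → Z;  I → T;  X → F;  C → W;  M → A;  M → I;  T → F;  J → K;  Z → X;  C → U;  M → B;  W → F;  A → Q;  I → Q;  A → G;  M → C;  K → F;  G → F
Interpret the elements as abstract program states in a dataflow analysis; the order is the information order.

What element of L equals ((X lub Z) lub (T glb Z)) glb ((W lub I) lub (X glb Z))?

X

X ∨ Z = X
T ∧ Z = M
X ∨ M = X
W ∨ I = F
X ∧ Z = Z
F ∨ Z = F
X ∧ F = X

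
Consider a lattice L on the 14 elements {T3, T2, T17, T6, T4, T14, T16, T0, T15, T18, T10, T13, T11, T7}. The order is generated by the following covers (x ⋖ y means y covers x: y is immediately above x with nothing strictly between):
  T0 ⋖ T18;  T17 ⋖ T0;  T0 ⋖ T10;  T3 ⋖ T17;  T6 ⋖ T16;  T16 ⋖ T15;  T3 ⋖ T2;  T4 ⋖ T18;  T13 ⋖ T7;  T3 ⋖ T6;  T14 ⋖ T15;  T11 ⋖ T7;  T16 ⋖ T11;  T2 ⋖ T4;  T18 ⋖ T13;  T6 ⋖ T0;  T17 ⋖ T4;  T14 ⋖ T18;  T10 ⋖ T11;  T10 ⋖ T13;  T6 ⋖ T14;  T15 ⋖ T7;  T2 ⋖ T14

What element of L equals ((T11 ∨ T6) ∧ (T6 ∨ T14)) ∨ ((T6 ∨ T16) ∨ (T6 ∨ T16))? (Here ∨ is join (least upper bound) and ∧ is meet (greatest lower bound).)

T11 ∨ T6 = T11
T6 ∨ T14 = T14
T11 ∧ T14 = T6
T6 ∨ T16 = T16
T6 ∨ T16 = T16
T16 ∨ T16 = T16
T6 ∨ T16 = T16

T16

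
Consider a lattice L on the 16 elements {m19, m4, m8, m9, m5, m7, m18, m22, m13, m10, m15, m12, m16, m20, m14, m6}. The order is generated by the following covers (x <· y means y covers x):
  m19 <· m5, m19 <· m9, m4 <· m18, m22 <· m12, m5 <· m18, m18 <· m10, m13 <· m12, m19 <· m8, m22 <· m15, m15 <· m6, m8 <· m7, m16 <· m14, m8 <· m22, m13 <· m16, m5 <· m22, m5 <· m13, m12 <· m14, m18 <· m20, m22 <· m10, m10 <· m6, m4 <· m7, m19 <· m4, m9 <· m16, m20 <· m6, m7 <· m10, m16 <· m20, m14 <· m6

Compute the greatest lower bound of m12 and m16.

Common lower bounds of {m12, m16}: m13, m19, m5.
The greatest among these is m13.

m13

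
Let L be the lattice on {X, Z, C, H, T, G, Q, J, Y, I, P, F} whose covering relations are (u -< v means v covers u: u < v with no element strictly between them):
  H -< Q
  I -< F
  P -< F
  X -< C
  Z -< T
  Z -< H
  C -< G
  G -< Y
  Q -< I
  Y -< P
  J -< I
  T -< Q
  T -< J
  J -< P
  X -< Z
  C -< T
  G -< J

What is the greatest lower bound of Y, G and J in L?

Common lower bounds of {Y, G, J}: C, G, X.
The greatest among these is G.

G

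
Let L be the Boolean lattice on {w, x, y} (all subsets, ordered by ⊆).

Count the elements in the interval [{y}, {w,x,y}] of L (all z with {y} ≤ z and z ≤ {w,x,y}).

The interval [{y}, {w,x,y}] = {{w,x,y}, {w,y}, {x,y}, {y}}, which has 4 elements.

4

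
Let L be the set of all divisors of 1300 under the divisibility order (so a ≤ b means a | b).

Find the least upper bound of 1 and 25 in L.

Common upper bounds of {1, 25}: 100, 1300, 25, 325, 50, 650.
The least among these is 25.

25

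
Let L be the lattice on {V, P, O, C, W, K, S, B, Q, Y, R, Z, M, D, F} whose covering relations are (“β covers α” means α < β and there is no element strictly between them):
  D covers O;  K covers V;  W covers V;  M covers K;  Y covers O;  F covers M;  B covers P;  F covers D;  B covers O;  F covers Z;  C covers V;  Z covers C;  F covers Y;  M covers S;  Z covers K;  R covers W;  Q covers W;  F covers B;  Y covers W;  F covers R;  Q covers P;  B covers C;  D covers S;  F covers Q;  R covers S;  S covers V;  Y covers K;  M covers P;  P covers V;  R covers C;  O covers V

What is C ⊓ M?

V

Common lower bounds of {C, M}: V.
The greatest among these is V.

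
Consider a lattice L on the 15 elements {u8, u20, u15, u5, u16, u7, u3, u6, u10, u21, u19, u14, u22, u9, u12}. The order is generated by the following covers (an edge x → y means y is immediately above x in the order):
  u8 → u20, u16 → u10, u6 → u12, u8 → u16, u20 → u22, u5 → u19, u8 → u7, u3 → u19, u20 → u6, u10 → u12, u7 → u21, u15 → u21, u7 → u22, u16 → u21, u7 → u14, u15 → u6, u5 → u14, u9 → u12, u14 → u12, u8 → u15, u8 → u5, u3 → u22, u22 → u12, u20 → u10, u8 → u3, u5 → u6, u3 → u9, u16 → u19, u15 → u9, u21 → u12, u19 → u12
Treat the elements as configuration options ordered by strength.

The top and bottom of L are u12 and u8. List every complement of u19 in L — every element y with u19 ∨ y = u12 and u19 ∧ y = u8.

u15, u20, u7

Need y with u19 ∨ y = u12 and u19 ∧ y = u8.
Checking each element gives: u15, u20, u7.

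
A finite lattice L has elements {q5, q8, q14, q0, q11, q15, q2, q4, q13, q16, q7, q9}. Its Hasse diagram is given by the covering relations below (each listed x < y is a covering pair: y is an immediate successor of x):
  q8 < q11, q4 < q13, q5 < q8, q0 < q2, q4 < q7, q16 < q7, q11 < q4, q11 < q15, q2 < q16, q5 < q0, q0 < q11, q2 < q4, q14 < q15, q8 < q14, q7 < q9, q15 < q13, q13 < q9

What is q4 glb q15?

q11

Common lower bounds of {q4, q15}: q0, q11, q5, q8.
The greatest among these is q11.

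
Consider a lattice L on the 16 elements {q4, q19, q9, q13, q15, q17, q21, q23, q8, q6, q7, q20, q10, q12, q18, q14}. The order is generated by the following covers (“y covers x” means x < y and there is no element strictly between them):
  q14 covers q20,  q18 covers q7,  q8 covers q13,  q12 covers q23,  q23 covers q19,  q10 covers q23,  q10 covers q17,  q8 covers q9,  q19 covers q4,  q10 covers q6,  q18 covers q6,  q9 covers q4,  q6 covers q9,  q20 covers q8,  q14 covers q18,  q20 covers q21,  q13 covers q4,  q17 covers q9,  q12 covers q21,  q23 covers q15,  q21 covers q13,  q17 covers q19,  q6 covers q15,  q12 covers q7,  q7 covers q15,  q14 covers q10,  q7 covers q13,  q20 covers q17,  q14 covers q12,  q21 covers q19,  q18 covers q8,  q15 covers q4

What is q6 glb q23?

q15

Common lower bounds of {q6, q23}: q15, q4.
The greatest among these is q15.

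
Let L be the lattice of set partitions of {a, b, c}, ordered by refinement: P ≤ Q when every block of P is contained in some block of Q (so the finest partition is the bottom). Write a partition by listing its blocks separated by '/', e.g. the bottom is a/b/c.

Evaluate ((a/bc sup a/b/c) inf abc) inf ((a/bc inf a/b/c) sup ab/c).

a/b/c

a/bc ∨ a/b/c = a/bc
a/bc ∧ abc = a/bc
a/bc ∧ a/b/c = a/b/c
a/b/c ∨ ab/c = ab/c
a/bc ∧ ab/c = a/b/c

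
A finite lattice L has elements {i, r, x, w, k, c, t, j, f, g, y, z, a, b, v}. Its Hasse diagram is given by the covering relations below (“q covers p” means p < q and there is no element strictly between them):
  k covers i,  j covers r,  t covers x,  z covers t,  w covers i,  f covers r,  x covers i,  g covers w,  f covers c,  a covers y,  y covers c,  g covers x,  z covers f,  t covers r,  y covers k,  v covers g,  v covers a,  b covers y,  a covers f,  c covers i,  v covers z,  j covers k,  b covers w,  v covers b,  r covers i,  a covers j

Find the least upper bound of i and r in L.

r

Common upper bounds of {i, r}: a, f, j, r, t, v, z.
The least among these is r.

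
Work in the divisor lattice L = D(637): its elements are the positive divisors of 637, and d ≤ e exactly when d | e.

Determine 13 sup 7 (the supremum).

In the divisibility order, the join is the least common multiple: lcm(13, 7) = 91.

91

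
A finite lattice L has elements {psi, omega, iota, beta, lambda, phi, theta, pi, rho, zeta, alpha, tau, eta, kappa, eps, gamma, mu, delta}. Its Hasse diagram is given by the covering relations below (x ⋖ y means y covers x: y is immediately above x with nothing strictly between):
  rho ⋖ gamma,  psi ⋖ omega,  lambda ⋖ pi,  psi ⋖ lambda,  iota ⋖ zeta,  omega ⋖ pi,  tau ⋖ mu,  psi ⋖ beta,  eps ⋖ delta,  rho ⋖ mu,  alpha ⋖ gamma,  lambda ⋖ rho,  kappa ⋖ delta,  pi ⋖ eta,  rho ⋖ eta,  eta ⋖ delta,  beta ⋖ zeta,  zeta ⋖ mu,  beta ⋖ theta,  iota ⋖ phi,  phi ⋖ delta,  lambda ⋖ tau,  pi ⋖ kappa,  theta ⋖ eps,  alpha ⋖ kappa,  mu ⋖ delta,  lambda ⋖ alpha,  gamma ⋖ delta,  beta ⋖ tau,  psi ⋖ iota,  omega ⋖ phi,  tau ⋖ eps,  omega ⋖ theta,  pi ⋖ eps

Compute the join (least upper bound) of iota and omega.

Common upper bounds of {iota, omega}: delta, phi.
The least among these is phi.

phi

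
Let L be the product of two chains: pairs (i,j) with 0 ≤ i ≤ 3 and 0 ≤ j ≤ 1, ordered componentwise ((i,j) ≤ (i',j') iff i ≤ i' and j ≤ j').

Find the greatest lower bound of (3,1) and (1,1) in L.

In a product of chains, the meet is componentwise min, giving (1,1).

(1,1)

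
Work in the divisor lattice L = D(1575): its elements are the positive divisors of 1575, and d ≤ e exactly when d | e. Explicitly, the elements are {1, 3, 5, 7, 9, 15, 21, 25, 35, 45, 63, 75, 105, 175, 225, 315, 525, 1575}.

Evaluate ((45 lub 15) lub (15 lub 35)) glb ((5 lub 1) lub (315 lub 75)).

315

45 ∨ 15 = 45
15 ∨ 35 = 105
45 ∨ 105 = 315
5 ∨ 1 = 5
315 ∨ 75 = 1575
5 ∨ 1575 = 1575
315 ∧ 1575 = 315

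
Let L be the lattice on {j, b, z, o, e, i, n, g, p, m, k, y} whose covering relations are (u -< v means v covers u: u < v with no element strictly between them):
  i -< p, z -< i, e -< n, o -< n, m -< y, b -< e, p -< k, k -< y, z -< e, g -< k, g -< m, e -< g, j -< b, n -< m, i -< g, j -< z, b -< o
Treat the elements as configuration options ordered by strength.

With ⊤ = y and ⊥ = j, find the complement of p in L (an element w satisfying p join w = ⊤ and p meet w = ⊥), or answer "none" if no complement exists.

Need w with p ∨ w = y and p ∧ w = j.
Checking each element gives: o.

o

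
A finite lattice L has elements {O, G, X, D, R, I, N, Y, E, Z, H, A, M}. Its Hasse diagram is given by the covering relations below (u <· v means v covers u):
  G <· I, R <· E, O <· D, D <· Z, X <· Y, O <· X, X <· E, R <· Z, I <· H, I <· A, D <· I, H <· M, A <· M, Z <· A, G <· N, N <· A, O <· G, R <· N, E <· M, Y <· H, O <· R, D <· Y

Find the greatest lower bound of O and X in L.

O

Common lower bounds of {O, X}: O.
The greatest among these is O.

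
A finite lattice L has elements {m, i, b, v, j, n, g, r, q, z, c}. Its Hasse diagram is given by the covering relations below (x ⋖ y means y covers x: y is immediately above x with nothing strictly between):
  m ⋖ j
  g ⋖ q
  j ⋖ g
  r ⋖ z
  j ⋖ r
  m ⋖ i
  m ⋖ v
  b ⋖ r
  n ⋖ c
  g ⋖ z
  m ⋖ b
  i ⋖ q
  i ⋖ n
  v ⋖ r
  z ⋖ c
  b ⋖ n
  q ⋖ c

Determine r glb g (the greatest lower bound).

Common lower bounds of {r, g}: j, m.
The greatest among these is j.

j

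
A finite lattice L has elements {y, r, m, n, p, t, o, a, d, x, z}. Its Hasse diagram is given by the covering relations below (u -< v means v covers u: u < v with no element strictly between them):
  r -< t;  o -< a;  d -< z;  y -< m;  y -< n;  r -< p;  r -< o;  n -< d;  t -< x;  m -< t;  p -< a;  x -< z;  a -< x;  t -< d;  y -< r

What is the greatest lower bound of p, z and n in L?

Common lower bounds of {p, z, n}: y.
The greatest among these is y.

y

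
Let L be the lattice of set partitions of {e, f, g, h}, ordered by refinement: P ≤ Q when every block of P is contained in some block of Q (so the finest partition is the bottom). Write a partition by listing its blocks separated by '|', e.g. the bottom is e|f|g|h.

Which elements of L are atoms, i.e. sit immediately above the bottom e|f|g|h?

ef|g|h, eg|f|h, eh|f|g, e|fg|h, e|fh|g, e|f|gh

The atoms are exactly the elements that cover e|f|g|h: ef|g|h, eg|f|h, eh|f|g, e|fg|h, e|fh|g, e|f|gh.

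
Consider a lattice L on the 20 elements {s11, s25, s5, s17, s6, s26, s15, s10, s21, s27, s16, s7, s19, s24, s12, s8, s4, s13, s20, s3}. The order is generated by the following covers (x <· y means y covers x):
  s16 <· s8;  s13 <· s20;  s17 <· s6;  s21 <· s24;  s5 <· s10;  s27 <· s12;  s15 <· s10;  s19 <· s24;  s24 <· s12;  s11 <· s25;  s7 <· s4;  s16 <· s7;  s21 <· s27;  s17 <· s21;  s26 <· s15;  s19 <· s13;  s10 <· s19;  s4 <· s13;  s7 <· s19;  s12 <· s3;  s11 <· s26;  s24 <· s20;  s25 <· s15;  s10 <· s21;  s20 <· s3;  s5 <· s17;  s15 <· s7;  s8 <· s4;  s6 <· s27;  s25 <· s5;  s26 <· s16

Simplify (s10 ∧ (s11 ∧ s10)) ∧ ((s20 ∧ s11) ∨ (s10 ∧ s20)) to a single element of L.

s11

s11 ∧ s10 = s11
s10 ∧ s11 = s11
s20 ∧ s11 = s11
s10 ∧ s20 = s10
s11 ∨ s10 = s10
s11 ∧ s10 = s11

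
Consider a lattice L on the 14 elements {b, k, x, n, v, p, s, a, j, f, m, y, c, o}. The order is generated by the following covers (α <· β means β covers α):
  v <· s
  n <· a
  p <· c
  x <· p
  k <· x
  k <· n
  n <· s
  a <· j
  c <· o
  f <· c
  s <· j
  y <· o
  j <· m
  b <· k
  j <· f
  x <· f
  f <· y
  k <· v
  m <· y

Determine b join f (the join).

Common upper bounds of {b, f}: c, f, o, y.
The least among these is f.

f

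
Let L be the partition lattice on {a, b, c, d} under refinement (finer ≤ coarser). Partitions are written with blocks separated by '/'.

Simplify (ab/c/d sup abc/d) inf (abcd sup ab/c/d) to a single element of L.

ab/c/d ∨ abc/d = abc/d
abcd ∨ ab/c/d = abcd
abc/d ∧ abcd = abc/d

abc/d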